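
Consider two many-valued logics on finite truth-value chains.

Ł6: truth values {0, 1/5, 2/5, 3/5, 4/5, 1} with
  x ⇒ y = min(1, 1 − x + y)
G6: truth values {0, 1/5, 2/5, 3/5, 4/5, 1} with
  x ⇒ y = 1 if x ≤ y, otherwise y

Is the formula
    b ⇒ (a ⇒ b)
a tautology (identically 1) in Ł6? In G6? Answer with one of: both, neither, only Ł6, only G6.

In Ł6: every assignment gives 1 — tautology.
In G6: every assignment gives 1 — tautology.

both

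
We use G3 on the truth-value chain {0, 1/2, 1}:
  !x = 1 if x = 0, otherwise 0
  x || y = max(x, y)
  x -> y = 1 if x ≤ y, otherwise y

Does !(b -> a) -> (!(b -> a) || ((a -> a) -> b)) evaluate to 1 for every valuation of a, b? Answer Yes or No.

a = 0, b = 0 ↦ 1
a = 0, b = 1/2 ↦ 1
a = 0, b = 1 ↦ 1
a = 1/2, b = 0 ↦ 1
a = 1/2, b = 1/2 ↦ 1
a = 1/2, b = 1 ↦ 1
a = 1, b = 0 ↦ 1
a = 1, b = 1/2 ↦ 1
a = 1, b = 1 ↦ 1
Every assignment gives a value ≥ 1.

Yes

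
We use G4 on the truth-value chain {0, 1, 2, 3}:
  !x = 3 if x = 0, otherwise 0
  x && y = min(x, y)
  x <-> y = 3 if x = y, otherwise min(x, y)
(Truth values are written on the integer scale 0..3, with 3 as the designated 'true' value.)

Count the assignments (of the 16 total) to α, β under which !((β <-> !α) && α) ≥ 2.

α = 0, β = 0 ↦ 3  ≥
α = 0, β = 1 ↦ 3  ≥
α = 0, β = 2 ↦ 3  ≥
α = 0, β = 3 ↦ 3  ≥
α = 1, β = 0 ↦ 0  <
α = 1, β = 1 ↦ 3  ≥
α = 1, β = 2 ↦ 3  ≥
α = 1, β = 3 ↦ 3  ≥
α = 2, β = 0 ↦ 0  <
α = 2, β = 1 ↦ 3  ≥
α = 2, β = 2 ↦ 3  ≥
α = 2, β = 3 ↦ 3  ≥
α = 3, β = 0 ↦ 0  <
α = 3, β = 1 ↦ 3  ≥
α = 3, β = 2 ↦ 3  ≥
α = 3, β = 3 ↦ 3  ≥
So 13 of the 16 assignments meet the threshold.

13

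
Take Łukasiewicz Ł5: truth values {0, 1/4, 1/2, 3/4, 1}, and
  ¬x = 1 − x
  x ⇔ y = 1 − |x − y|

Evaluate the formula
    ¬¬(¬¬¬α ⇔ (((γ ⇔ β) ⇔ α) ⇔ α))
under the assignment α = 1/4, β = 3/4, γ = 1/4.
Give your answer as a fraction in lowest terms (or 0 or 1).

¬α = ¬1/4 = 3/4
¬¬α = ¬3/4 = 1/4
¬¬¬α = ¬1/4 = 3/4
γ ⇔ β = 1/4 ⇔ 3/4 = 1/2
(γ ⇔ β) ⇔ α = 1/2 ⇔ 1/4 = 3/4
((γ ⇔ β) ⇔ α) ⇔ α = 3/4 ⇔ 1/4 = 1/2
¬¬¬α ⇔ (((γ ⇔ β) ⇔ α) ⇔ α) = 3/4 ⇔ 1/2 = 3/4
¬(¬¬¬α ⇔ (((γ ⇔ β) ⇔ α) ⇔ α)) = ¬3/4 = 1/4
¬¬(¬¬¬α ⇔ (((γ ⇔ β) ⇔ α) ⇔ α)) = ¬1/4 = 3/4

3/4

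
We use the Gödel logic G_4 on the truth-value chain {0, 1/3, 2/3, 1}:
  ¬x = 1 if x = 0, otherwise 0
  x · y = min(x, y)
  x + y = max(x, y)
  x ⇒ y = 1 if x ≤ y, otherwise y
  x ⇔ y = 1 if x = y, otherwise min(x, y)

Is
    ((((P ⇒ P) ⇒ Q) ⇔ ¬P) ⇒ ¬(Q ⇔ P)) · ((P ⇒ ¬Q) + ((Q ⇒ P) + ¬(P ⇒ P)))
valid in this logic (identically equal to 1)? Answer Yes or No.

No

Counterexample: take P = 1/3, Q = 2/3.
P ⇒ P = 1/3 ⇒ 1/3 = 1
(P ⇒ P) ⇒ Q = 1 ⇒ 2/3 = 2/3
¬P = ¬1/3 = 0
((P ⇒ P) ⇒ Q) ⇔ ¬P = 2/3 ⇔ 0 = 0
Q ⇔ P = 2/3 ⇔ 1/3 = 1/3
¬(Q ⇔ P) = ¬1/3 = 0
(((P ⇒ P) ⇒ Q) ⇔ ¬P) ⇒ ¬(Q ⇔ P) = 0 ⇒ 0 = 1
¬Q = ¬2/3 = 0
P ⇒ ¬Q = 1/3 ⇒ 0 = 0
Q ⇒ P = 2/3 ⇒ 1/3 = 1/3
P ⇒ P = 1/3 ⇒ 1/3 = 1
¬(P ⇒ P) = ¬1 = 0
(Q ⇒ P) + ¬(P ⇒ P) = 1/3 + 0 = 1/3
(P ⇒ ¬Q) + ((Q ⇒ P) + ¬(P ⇒ P)) = 0 + 1/3 = 1/3
((((P ⇒ P) ⇒ Q) ⇔ ¬P) ⇒ ¬(Q ⇔ P)) · ((P ⇒ ¬Q) + ((Q ⇒ P) + ¬(P ⇒ P))) = 1 · 1/3 = 1/3
This gives 1/3 ≠ 1.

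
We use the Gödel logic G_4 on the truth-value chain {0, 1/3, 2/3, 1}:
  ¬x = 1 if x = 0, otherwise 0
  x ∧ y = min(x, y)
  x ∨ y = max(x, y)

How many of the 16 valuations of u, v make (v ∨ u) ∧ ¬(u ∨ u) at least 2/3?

2

u = 0, v = 0 ↦ 0  <
u = 0, v = 1/3 ↦ 1/3  <
u = 0, v = 2/3 ↦ 2/3  ≥
u = 0, v = 1 ↦ 1  ≥
u = 1/3, v = 0 ↦ 0  <
u = 1/3, v = 1/3 ↦ 0  <
u = 1/3, v = 2/3 ↦ 0  <
u = 1/3, v = 1 ↦ 0  <
u = 2/3, v = 0 ↦ 0  <
u = 2/3, v = 1/3 ↦ 0  <
u = 2/3, v = 2/3 ↦ 0  <
u = 2/3, v = 1 ↦ 0  <
u = 1, v = 0 ↦ 0  <
u = 1, v = 1/3 ↦ 0  <
u = 1, v = 2/3 ↦ 0  <
u = 1, v = 1 ↦ 0  <
So 2 of the 16 assignments meet the threshold.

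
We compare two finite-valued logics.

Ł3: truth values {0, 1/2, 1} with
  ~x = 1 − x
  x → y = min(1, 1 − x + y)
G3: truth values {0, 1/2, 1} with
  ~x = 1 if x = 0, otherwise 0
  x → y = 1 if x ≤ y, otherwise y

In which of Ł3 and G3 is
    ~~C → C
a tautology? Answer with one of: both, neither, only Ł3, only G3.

only Ł3

In Ł3: every assignment gives 1 — tautology.
In G3: at C = 1/2 the value is 1/2 — not a tautology.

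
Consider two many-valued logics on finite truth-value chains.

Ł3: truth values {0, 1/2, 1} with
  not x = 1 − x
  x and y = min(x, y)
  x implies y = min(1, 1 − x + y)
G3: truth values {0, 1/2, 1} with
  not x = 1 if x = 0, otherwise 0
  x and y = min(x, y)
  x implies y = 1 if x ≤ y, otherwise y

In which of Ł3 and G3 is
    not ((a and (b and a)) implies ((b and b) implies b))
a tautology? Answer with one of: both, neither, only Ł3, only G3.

In Ł3: at a = 0, b = 0 the value is 0 — not a tautology.
In G3: at a = 0, b = 0 the value is 0 — not a tautology.

neither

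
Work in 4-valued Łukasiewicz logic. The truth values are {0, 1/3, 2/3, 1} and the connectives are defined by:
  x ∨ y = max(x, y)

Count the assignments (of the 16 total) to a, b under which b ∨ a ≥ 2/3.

12

a = 0, b = 0 ↦ 0  <
a = 0, b = 1/3 ↦ 1/3  <
a = 0, b = 2/3 ↦ 2/3  ≥
a = 0, b = 1 ↦ 1  ≥
a = 1/3, b = 0 ↦ 1/3  <
a = 1/3, b = 1/3 ↦ 1/3  <
a = 1/3, b = 2/3 ↦ 2/3  ≥
a = 1/3, b = 1 ↦ 1  ≥
a = 2/3, b = 0 ↦ 2/3  ≥
a = 2/3, b = 1/3 ↦ 2/3  ≥
a = 2/3, b = 2/3 ↦ 2/3  ≥
a = 2/3, b = 1 ↦ 1  ≥
a = 1, b = 0 ↦ 1  ≥
a = 1, b = 1/3 ↦ 1  ≥
a = 1, b = 2/3 ↦ 1  ≥
a = 1, b = 1 ↦ 1  ≥
So 12 of the 16 assignments meet the threshold.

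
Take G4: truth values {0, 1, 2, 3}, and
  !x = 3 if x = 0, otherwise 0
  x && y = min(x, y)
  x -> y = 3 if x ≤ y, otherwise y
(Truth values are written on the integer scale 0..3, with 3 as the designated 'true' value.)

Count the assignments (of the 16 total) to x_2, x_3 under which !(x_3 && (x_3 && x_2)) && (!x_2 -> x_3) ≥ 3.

4

x_2 = 0, x_3 = 0 ↦ 0  <
x_2 = 0, x_3 = 1 ↦ 1  <
x_2 = 0, x_3 = 2 ↦ 2  <
x_2 = 0, x_3 = 3 ↦ 3  ≥
x_2 = 1, x_3 = 0 ↦ 3  ≥
x_2 = 1, x_3 = 1 ↦ 0  <
x_2 = 1, x_3 = 2 ↦ 0  <
x_2 = 1, x_3 = 3 ↦ 0  <
x_2 = 2, x_3 = 0 ↦ 3  ≥
x_2 = 2, x_3 = 1 ↦ 0  <
x_2 = 2, x_3 = 2 ↦ 0  <
x_2 = 2, x_3 = 3 ↦ 0  <
x_2 = 3, x_3 = 0 ↦ 3  ≥
x_2 = 3, x_3 = 1 ↦ 0  <
x_2 = 3, x_3 = 2 ↦ 0  <
x_2 = 3, x_3 = 3 ↦ 0  <
So 4 of the 16 assignments meet the threshold.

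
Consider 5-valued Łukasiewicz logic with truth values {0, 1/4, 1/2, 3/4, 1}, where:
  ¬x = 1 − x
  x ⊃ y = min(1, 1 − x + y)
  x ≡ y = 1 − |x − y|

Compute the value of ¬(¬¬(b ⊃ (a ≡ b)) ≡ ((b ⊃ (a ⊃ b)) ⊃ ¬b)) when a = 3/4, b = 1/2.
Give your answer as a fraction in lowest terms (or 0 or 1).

1/2

a ≡ b = 3/4 ≡ 1/2 = 3/4
b ⊃ (a ≡ b) = 1/2 ⊃ 3/4 = 1
¬(b ⊃ (a ≡ b)) = ¬1 = 0
¬¬(b ⊃ (a ≡ b)) = ¬0 = 1
a ⊃ b = 3/4 ⊃ 1/2 = 3/4
b ⊃ (a ⊃ b) = 1/2 ⊃ 3/4 = 1
¬b = ¬1/2 = 1/2
(b ⊃ (a ⊃ b)) ⊃ ¬b = 1 ⊃ 1/2 = 1/2
¬¬(b ⊃ (a ≡ b)) ≡ ((b ⊃ (a ⊃ b)) ⊃ ¬b) = 1 ≡ 1/2 = 1/2
¬(¬¬(b ⊃ (a ≡ b)) ≡ ((b ⊃ (a ⊃ b)) ⊃ ¬b)) = ¬1/2 = 1/2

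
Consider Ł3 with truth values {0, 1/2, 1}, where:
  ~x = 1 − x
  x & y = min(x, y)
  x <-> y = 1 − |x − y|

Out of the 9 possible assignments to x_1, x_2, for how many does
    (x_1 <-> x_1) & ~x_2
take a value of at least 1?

x_1 = 0, x_2 = 0 ↦ 1  ≥
x_1 = 0, x_2 = 1/2 ↦ 1/2  <
x_1 = 0, x_2 = 1 ↦ 0  <
x_1 = 1/2, x_2 = 0 ↦ 1  ≥
x_1 = 1/2, x_2 = 1/2 ↦ 1/2  <
x_1 = 1/2, x_2 = 1 ↦ 0  <
x_1 = 1, x_2 = 0 ↦ 1  ≥
x_1 = 1, x_2 = 1/2 ↦ 1/2  <
x_1 = 1, x_2 = 1 ↦ 0  <
So 3 of the 9 assignments meet the threshold.

3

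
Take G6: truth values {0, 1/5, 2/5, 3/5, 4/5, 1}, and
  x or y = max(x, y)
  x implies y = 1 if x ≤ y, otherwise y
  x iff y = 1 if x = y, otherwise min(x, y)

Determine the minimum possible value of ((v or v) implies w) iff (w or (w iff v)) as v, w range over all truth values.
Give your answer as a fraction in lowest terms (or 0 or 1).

1/5

Take v = 0, w = 1/5:
v or v = 0 or 0 = 0
(v or v) implies w = 0 implies 1/5 = 1
w iff v = 1/5 iff 0 = 0
w or (w iff v) = 1/5 or 0 = 1/5
((v or v) implies w) iff (w or (w iff v)) = 1 iff 1/5 = 1/5
No assignment yields a value below 1/5, so this is the minimum.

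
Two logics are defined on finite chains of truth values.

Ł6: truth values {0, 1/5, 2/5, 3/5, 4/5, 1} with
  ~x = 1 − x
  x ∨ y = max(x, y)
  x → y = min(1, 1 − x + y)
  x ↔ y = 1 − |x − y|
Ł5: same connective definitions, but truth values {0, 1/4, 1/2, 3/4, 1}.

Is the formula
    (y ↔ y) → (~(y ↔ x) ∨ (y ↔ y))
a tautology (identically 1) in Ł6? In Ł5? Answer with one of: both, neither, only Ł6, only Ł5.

both

In Ł6: every assignment gives 1 — tautology.
In Ł5: every assignment gives 1 — tautology.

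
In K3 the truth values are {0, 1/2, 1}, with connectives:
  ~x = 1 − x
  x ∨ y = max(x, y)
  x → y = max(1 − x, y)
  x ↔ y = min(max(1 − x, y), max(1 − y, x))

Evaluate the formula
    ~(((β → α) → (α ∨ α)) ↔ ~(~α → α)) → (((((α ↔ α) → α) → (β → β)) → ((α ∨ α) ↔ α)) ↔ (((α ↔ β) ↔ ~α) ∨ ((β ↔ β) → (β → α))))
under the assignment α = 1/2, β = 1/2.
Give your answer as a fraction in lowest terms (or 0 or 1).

1/2

β → α = 1/2 → 1/2 = 1/2
α ∨ α = 1/2 ∨ 1/2 = 1/2
(β → α) → (α ∨ α) = 1/2 → 1/2 = 1/2
~α = ~1/2 = 1/2
~α → α = 1/2 → 1/2 = 1/2
~(~α → α) = ~1/2 = 1/2
((β → α) → (α ∨ α)) ↔ ~(~α → α) = 1/2 ↔ 1/2 = 1/2
~(((β → α) → (α ∨ α)) ↔ ~(~α → α)) = ~1/2 = 1/2
α ↔ α = 1/2 ↔ 1/2 = 1/2
(α ↔ α) → α = 1/2 → 1/2 = 1/2
β → β = 1/2 → 1/2 = 1/2
((α ↔ α) → α) → (β → β) = 1/2 → 1/2 = 1/2
α ∨ α = 1/2 ∨ 1/2 = 1/2
(α ∨ α) ↔ α = 1/2 ↔ 1/2 = 1/2
(((α ↔ α) → α) → (β → β)) → ((α ∨ α) ↔ α) = 1/2 → 1/2 = 1/2
α ↔ β = 1/2 ↔ 1/2 = 1/2
~α = ~1/2 = 1/2
(α ↔ β) ↔ ~α = 1/2 ↔ 1/2 = 1/2
β ↔ β = 1/2 ↔ 1/2 = 1/2
β → α = 1/2 → 1/2 = 1/2
(β ↔ β) → (β → α) = 1/2 → 1/2 = 1/2
((α ↔ β) ↔ ~α) ∨ ((β ↔ β) → (β → α)) = 1/2 ∨ 1/2 = 1/2
((((α ↔ α) → α) → (β → β)) → ((α ∨ α) ↔ α)) ↔ (((α ↔ β) ↔ ~α) ∨ ((β ↔ β) → (β → α))) = 1/2 ↔ 1/2 = 1/2
~(((β → α) → (α ∨ α)) ↔ ~(~α → α)) → (((((α ↔ α) → α) → (β → β)) → ((α ∨ α) ↔ α)) ↔ (((α ↔ β) ↔ ~α) ∨ ((β ↔ β) → (β → α)))) = 1/2 → 1/2 = 1/2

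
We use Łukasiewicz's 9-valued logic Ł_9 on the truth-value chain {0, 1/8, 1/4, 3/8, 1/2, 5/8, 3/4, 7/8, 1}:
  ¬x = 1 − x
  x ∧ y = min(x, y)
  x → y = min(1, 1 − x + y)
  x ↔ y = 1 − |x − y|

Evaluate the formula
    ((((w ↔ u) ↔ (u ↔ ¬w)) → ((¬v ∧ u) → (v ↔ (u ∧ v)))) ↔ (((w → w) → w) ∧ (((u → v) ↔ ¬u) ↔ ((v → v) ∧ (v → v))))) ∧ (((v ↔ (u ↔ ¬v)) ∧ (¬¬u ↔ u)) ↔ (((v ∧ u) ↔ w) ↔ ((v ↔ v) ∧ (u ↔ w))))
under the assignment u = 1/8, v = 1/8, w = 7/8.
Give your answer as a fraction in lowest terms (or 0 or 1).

7/8

w ↔ u = 7/8 ↔ 1/8 = 1/4
¬w = ¬7/8 = 1/8
u ↔ ¬w = 1/8 ↔ 1/8 = 1
(w ↔ u) ↔ (u ↔ ¬w) = 1/4 ↔ 1 = 1/4
¬v = ¬1/8 = 7/8
¬v ∧ u = 7/8 ∧ 1/8 = 1/8
u ∧ v = 1/8 ∧ 1/8 = 1/8
v ↔ (u ∧ v) = 1/8 ↔ 1/8 = 1
(¬v ∧ u) → (v ↔ (u ∧ v)) = 1/8 → 1 = 1
((w ↔ u) ↔ (u ↔ ¬w)) → ((¬v ∧ u) → (v ↔ (u ∧ v))) = 1/4 → 1 = 1
w → w = 7/8 → 7/8 = 1
(w → w) → w = 1 → 7/8 = 7/8
u → v = 1/8 → 1/8 = 1
¬u = ¬1/8 = 7/8
(u → v) ↔ ¬u = 1 ↔ 7/8 = 7/8
v → v = 1/8 → 1/8 = 1
v → v = 1/8 → 1/8 = 1
(v → v) ∧ (v → v) = 1 ∧ 1 = 1
((u → v) ↔ ¬u) ↔ ((v → v) ∧ (v → v)) = 7/8 ↔ 1 = 7/8
((w → w) → w) ∧ (((u → v) ↔ ¬u) ↔ ((v → v) ∧ (v → v))) = 7/8 ∧ 7/8 = 7/8
(((w ↔ u) ↔ (u ↔ ¬w)) → ((¬v ∧ u) → (v ↔ (u ∧ v)))) ↔ (((w → w) → w) ∧ (((u → v) ↔ ¬u) ↔ ((v → v) ∧ (v → v)))) = 1 ↔ 7/8 = 7/8
¬v = ¬1/8 = 7/8
u ↔ ¬v = 1/8 ↔ 7/8 = 1/4
v ↔ (u ↔ ¬v) = 1/8 ↔ 1/4 = 7/8
¬u = ¬1/8 = 7/8
¬¬u = ¬7/8 = 1/8
¬¬u ↔ u = 1/8 ↔ 1/8 = 1
(v ↔ (u ↔ ¬v)) ∧ (¬¬u ↔ u) = 7/8 ∧ 1 = 7/8
v ∧ u = 1/8 ∧ 1/8 = 1/8
(v ∧ u) ↔ w = 1/8 ↔ 7/8 = 1/4
v ↔ v = 1/8 ↔ 1/8 = 1
u ↔ w = 1/8 ↔ 7/8 = 1/4
(v ↔ v) ∧ (u ↔ w) = 1 ∧ 1/4 = 1/4
((v ∧ u) ↔ w) ↔ ((v ↔ v) ∧ (u ↔ w)) = 1/4 ↔ 1/4 = 1
((v ↔ (u ↔ ¬v)) ∧ (¬¬u ↔ u)) ↔ (((v ∧ u) ↔ w) ↔ ((v ↔ v) ∧ (u ↔ w))) = 7/8 ↔ 1 = 7/8
((((w ↔ u) ↔ (u ↔ ¬w)) → ((¬v ∧ u) → (v ↔ (u ∧ v)))) ↔ (((w → w) → w) ∧ (((u → v) ↔ ¬u) ↔ ((v → v) ∧ (v → v))))) ∧ (((v ↔ (u ↔ ¬v)) ∧ (¬¬u ↔ u)) ↔ (((v ∧ u) ↔ w) ↔ ((v ↔ v) ∧ (u ↔ w)))) = 7/8 ∧ 7/8 = 7/8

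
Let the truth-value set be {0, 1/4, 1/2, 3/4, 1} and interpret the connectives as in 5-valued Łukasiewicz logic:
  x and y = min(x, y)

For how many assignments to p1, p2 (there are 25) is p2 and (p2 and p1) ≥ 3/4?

4

value 1: 1 assignment (counts)
value 3/4: 3 assignments (counts)
value 1/2: 5 assignments
value 1/4: 7 assignments
value 0: 9 assignments
So 4 of the 25 assignments meet the threshold.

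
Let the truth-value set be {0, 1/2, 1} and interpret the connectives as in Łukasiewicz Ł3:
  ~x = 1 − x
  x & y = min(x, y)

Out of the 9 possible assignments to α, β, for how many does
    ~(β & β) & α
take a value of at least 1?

α = 0, β = 0 ↦ 0  <
α = 0, β = 1/2 ↦ 0  <
α = 0, β = 1 ↦ 0  <
α = 1/2, β = 0 ↦ 1/2  <
α = 1/2, β = 1/2 ↦ 1/2  <
α = 1/2, β = 1 ↦ 0  <
α = 1, β = 0 ↦ 1  ≥
α = 1, β = 1/2 ↦ 1/2  <
α = 1, β = 1 ↦ 0  <
So 1 of the 9 assignments meets the threshold.

1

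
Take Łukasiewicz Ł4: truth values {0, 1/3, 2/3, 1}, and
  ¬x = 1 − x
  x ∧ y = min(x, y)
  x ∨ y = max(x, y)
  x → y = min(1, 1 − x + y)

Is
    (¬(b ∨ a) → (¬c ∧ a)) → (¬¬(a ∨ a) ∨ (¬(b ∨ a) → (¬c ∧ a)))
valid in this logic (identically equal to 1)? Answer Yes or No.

At a = 2/3, b = 1, c = 1/3, for instance:
b ∨ a = 1 ∨ 2/3 = 1
¬(b ∨ a) = ¬1 = 0
¬c = ¬1/3 = 2/3
¬c ∧ a = 2/3 ∧ 2/3 = 2/3
¬(b ∨ a) → (¬c ∧ a) = 0 → 2/3 = 1
a ∨ a = 2/3 ∨ 2/3 = 2/3
¬(a ∨ a) = ¬2/3 = 1/3
¬¬(a ∨ a) = ¬1/3 = 2/3
¬¬(a ∨ a) ∨ (¬(b ∨ a) → (¬c ∧ a)) = 2/3 ∨ 1 = 1
(¬(b ∨ a) → (¬c ∧ a)) → (¬¬(a ∨ a) ∨ (¬(b ∨ a) → (¬c ∧ a))) = 1 → 1 = 1
and checking the remaining 63 assignments likewise gives ≥ 1 in every case.

Yes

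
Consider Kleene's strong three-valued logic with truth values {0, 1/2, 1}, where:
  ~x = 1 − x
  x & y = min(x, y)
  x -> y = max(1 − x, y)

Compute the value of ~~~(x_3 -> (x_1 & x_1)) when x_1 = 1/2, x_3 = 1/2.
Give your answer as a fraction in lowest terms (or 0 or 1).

1/2

x_1 & x_1 = 1/2 & 1/2 = 1/2
x_3 -> (x_1 & x_1) = 1/2 -> 1/2 = 1/2
~(x_3 -> (x_1 & x_1)) = ~1/2 = 1/2
~~(x_3 -> (x_1 & x_1)) = ~1/2 = 1/2
~~~(x_3 -> (x_1 & x_1)) = ~1/2 = 1/2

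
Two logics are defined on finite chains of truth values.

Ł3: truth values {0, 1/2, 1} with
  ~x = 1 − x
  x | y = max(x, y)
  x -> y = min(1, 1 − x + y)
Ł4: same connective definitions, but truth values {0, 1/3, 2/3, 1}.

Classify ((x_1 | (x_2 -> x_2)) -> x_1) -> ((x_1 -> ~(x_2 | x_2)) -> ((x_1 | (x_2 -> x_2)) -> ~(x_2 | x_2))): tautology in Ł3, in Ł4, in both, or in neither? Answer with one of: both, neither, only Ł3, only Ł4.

In Ł3: every assignment gives 1 — tautology.
In Ł4: every assignment gives 1 — tautology.

both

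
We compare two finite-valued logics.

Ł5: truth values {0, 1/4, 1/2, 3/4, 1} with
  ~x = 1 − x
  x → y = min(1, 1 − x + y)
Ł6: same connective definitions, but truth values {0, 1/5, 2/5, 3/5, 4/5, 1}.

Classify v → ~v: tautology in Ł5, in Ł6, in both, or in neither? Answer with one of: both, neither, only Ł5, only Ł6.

In Ł5: at v = 3/4 the value is 1/2 — not a tautology.
In Ł6: at v = 3/5 the value is 4/5 — not a tautology.

neither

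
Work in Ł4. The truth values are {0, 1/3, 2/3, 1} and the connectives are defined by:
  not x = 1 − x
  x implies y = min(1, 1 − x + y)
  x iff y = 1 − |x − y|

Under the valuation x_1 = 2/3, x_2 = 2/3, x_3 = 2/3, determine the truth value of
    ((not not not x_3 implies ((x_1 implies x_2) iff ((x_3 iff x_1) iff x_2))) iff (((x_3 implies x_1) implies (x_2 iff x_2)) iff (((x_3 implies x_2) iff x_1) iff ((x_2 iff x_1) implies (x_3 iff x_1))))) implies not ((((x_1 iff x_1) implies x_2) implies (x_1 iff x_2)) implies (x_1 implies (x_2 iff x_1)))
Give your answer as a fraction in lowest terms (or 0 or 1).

not x_3 = not 2/3 = 1/3
not not x_3 = not 1/3 = 2/3
not not not x_3 = not 2/3 = 1/3
x_1 implies x_2 = 2/3 implies 2/3 = 1
x_3 iff x_1 = 2/3 iff 2/3 = 1
(x_3 iff x_1) iff x_2 = 1 iff 2/3 = 2/3
(x_1 implies x_2) iff ((x_3 iff x_1) iff x_2) = 1 iff 2/3 = 2/3
not not not x_3 implies ((x_1 implies x_2) iff ((x_3 iff x_1) iff x_2)) = 1/3 implies 2/3 = 1
x_3 implies x_1 = 2/3 implies 2/3 = 1
x_2 iff x_2 = 2/3 iff 2/3 = 1
(x_3 implies x_1) implies (x_2 iff x_2) = 1 implies 1 = 1
x_3 implies x_2 = 2/3 implies 2/3 = 1
(x_3 implies x_2) iff x_1 = 1 iff 2/3 = 2/3
x_2 iff x_1 = 2/3 iff 2/3 = 1
x_3 iff x_1 = 2/3 iff 2/3 = 1
(x_2 iff x_1) implies (x_3 iff x_1) = 1 implies 1 = 1
((x_3 implies x_2) iff x_1) iff ((x_2 iff x_1) implies (x_3 iff x_1)) = 2/3 iff 1 = 2/3
((x_3 implies x_1) implies (x_2 iff x_2)) iff (((x_3 implies x_2) iff x_1) iff ((x_2 iff x_1) implies (x_3 iff x_1))) = 1 iff 2/3 = 2/3
(not not not x_3 implies ((x_1 implies x_2) iff ((x_3 iff x_1) iff x_2))) iff (((x_3 implies x_1) implies (x_2 iff x_2)) iff (((x_3 implies x_2) iff x_1) iff ((x_2 iff x_1) implies (x_3 iff x_1)))) = 1 iff 2/3 = 2/3
x_1 iff x_1 = 2/3 iff 2/3 = 1
(x_1 iff x_1) implies x_2 = 1 implies 2/3 = 2/3
x_1 iff x_2 = 2/3 iff 2/3 = 1
((x_1 iff x_1) implies x_2) implies (x_1 iff x_2) = 2/3 implies 1 = 1
x_2 iff x_1 = 2/3 iff 2/3 = 1
x_1 implies (x_2 iff x_1) = 2/3 implies 1 = 1
(((x_1 iff x_1) implies x_2) implies (x_1 iff x_2)) implies (x_1 implies (x_2 iff x_1)) = 1 implies 1 = 1
not ((((x_1 iff x_1) implies x_2) implies (x_1 iff x_2)) implies (x_1 implies (x_2 iff x_1))) = not 1 = 0
((not not not x_3 implies ((x_1 implies x_2) iff ((x_3 iff x_1) iff x_2))) iff (((x_3 implies x_1) implies (x_2 iff x_2)) iff (((x_3 implies x_2) iff x_1) iff ((x_2 iff x_1) implies (x_3 iff x_1))))) implies not ((((x_1 iff x_1) implies x_2) implies (x_1 iff x_2)) implies (x_1 implies (x_2 iff x_1))) = 2/3 implies 0 = 1/3

1/3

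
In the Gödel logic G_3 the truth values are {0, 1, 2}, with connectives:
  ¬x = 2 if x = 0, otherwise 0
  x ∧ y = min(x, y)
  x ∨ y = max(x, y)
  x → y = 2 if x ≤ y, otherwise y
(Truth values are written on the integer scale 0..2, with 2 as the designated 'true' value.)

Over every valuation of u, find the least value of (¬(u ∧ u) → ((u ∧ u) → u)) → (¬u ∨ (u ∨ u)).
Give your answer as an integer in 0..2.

1

Take u = 1:
u ∧ u = 1 ∧ 1 = 1
¬(u ∧ u) = ¬1 = 0
u ∧ u = 1 ∧ 1 = 1
(u ∧ u) → u = 1 → 1 = 2
¬(u ∧ u) → ((u ∧ u) → u) = 0 → 2 = 2
¬u = ¬1 = 0
u ∨ u = 1 ∨ 1 = 1
¬u ∨ (u ∨ u) = 0 ∨ 1 = 1
(¬(u ∧ u) → ((u ∧ u) → u)) → (¬u ∨ (u ∨ u)) = 2 → 1 = 1
No assignment yields a value below 1, so this is the minimum.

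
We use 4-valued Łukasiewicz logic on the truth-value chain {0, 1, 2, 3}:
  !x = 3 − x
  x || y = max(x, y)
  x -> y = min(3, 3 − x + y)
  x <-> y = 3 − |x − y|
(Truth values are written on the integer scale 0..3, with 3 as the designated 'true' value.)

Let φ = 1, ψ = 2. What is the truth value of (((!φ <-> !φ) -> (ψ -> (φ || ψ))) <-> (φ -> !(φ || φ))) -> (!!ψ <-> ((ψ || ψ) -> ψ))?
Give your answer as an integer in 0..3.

!φ = !1 = 2
!φ = !1 = 2
!φ <-> !φ = 2 <-> 2 = 3
φ || ψ = 1 || 2 = 2
ψ -> (φ || ψ) = 2 -> 2 = 3
(!φ <-> !φ) -> (ψ -> (φ || ψ)) = 3 -> 3 = 3
φ || φ = 1 || 1 = 1
!(φ || φ) = !1 = 2
φ -> !(φ || φ) = 1 -> 2 = 3
((!φ <-> !φ) -> (ψ -> (φ || ψ))) <-> (φ -> !(φ || φ)) = 3 <-> 3 = 3
!ψ = !2 = 1
!!ψ = !1 = 2
ψ || ψ = 2 || 2 = 2
(ψ || ψ) -> ψ = 2 -> 2 = 3
!!ψ <-> ((ψ || ψ) -> ψ) = 2 <-> 3 = 2
(((!φ <-> !φ) -> (ψ -> (φ || ψ))) <-> (φ -> !(φ || φ))) -> (!!ψ <-> ((ψ || ψ) -> ψ)) = 3 -> 2 = 2

2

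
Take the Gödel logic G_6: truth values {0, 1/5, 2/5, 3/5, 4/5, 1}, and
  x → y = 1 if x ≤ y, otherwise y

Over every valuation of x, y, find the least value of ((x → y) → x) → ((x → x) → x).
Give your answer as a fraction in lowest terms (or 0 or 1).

1/5

Take x = 1/5, y = 0:
x → y = 1/5 → 0 = 0
(x → y) → x = 0 → 1/5 = 1
x → x = 1/5 → 1/5 = 1
(x → x) → x = 1 → 1/5 = 1/5
((x → y) → x) → ((x → x) → x) = 1 → 1/5 = 1/5
No assignment yields a value below 1/5, so this is the minimum.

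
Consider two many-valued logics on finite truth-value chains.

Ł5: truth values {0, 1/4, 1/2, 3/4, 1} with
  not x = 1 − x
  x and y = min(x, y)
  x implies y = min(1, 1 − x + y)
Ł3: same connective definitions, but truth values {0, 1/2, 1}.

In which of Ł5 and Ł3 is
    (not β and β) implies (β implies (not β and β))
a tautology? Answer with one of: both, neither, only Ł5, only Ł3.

In Ł5: every assignment gives 1 — tautology.
In Ł3: every assignment gives 1 — tautology.

both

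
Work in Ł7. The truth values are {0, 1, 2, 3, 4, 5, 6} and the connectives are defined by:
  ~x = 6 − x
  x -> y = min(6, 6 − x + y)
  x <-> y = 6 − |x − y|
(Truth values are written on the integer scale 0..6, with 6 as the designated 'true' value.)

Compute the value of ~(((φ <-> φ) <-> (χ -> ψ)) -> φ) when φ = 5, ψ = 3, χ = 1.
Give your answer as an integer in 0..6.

1

φ <-> φ = 5 <-> 5 = 6
χ -> ψ = 1 -> 3 = 6
(φ <-> φ) <-> (χ -> ψ) = 6 <-> 6 = 6
((φ <-> φ) <-> (χ -> ψ)) -> φ = 6 -> 5 = 5
~(((φ <-> φ) <-> (χ -> ψ)) -> φ) = ~5 = 1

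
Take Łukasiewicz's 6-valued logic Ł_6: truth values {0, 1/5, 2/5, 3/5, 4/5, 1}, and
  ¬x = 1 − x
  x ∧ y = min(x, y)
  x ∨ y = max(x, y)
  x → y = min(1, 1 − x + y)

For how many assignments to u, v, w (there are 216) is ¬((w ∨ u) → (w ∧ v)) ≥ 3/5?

value 1: 16 assignments (counts)
value 4/5: 28 assignments (counts)
value 3/5: 36 assignments (counts)
value 2/5: 40 assignments
value 1/5: 40 assignments
value 0: 56 assignments
So 80 of the 216 assignments meet the threshold.

80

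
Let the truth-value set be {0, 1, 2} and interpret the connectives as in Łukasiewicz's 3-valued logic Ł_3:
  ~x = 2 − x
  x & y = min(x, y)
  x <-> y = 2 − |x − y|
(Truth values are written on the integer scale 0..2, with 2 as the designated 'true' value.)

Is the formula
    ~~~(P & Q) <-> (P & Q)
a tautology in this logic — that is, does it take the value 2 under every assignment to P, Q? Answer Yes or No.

No

Counterexample: take P = 0, Q = 0.
P & Q = 0 & 0 = 0
~(P & Q) = ~0 = 2
~~(P & Q) = ~2 = 0
~~~(P & Q) = ~0 = 2
~~~(P & Q) <-> (P & Q) = 2 <-> 0 = 0
This gives 0 ≠ 2.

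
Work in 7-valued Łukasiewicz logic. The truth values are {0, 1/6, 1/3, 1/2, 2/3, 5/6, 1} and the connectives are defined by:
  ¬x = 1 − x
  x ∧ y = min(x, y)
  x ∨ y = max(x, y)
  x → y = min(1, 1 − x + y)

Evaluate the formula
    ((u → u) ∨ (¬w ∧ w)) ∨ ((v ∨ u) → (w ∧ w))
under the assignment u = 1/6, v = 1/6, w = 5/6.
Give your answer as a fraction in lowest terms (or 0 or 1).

1

u → u = 1/6 → 1/6 = 1
¬w = ¬5/6 = 1/6
¬w ∧ w = 1/6 ∧ 5/6 = 1/6
(u → u) ∨ (¬w ∧ w) = 1 ∨ 1/6 = 1
v ∨ u = 1/6 ∨ 1/6 = 1/6
w ∧ w = 5/6 ∧ 5/6 = 5/6
(v ∨ u) → (w ∧ w) = 1/6 → 5/6 = 1
((u → u) ∨ (¬w ∧ w)) ∨ ((v ∨ u) → (w ∧ w)) = 1 ∨ 1 = 1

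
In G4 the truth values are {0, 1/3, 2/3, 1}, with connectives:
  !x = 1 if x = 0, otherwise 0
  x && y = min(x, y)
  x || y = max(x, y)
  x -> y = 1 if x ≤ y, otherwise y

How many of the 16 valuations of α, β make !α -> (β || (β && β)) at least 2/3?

α = 0, β = 0 ↦ 0  <
α = 0, β = 1/3 ↦ 1/3  <
α = 0, β = 2/3 ↦ 2/3  ≥
α = 0, β = 1 ↦ 1  ≥
α = 1/3, β = 0 ↦ 1  ≥
α = 1/3, β = 1/3 ↦ 1  ≥
α = 1/3, β = 2/3 ↦ 1  ≥
α = 1/3, β = 1 ↦ 1  ≥
α = 2/3, β = 0 ↦ 1  ≥
α = 2/3, β = 1/3 ↦ 1  ≥
α = 2/3, β = 2/3 ↦ 1  ≥
α = 2/3, β = 1 ↦ 1  ≥
α = 1, β = 0 ↦ 1  ≥
α = 1, β = 1/3 ↦ 1  ≥
α = 1, β = 2/3 ↦ 1  ≥
α = 1, β = 1 ↦ 1  ≥
So 14 of the 16 assignments meet the threshold.

14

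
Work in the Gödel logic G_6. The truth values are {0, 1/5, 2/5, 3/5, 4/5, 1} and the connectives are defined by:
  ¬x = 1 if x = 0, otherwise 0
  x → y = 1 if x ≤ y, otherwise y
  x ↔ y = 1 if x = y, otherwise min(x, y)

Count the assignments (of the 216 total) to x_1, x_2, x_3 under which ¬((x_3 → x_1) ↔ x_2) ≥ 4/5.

value 1: 56 assignments (counts)
value 0: 160 assignments
So 56 of the 216 assignments meet the threshold.

56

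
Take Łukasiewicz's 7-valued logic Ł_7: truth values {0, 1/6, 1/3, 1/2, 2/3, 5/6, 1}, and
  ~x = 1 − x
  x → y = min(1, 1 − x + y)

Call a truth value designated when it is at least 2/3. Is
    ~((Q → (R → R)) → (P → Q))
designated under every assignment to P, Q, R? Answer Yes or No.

Counterexample: take P = 0, Q = 0, R = 0.
R → R = 0 → 0 = 1
Q → (R → R) = 0 → 1 = 1
P → Q = 0 → 0 = 1
(Q → (R → R)) → (P → Q) = 1 → 1 = 1
~((Q → (R → R)) → (P → Q)) = ~1 = 0
This gives 0, which is below 2/3.

No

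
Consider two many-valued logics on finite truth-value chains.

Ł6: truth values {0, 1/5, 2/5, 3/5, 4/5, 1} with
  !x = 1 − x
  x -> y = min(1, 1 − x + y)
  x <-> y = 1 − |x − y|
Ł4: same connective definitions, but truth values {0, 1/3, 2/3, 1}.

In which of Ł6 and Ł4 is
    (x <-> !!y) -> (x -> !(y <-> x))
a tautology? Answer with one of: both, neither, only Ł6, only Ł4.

neither

In Ł6: at x = 1/5, y = 1/5 the value is 4/5 — not a tautology.
In Ł4: at x = 1/3, y = 1/3 the value is 2/3 — not a tautology.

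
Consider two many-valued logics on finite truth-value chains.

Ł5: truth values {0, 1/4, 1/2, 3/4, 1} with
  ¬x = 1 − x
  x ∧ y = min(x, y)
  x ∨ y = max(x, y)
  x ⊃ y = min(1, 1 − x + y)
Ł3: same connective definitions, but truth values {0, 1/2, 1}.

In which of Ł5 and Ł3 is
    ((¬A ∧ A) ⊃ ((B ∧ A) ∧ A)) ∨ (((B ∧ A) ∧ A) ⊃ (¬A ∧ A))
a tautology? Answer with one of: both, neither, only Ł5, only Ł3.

In Ł5: every assignment gives 1 — tautology.
In Ł3: every assignment gives 1 — tautology.

both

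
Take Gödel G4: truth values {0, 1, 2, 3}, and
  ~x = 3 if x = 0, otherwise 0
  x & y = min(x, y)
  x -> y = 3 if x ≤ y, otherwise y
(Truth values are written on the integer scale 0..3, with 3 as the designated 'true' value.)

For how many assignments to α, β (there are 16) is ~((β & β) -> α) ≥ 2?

α = 0, β = 0 ↦ 0  <
α = 0, β = 1 ↦ 3  ≥
α = 0, β = 2 ↦ 3  ≥
α = 0, β = 3 ↦ 3  ≥
α = 1, β = 0 ↦ 0  <
α = 1, β = 1 ↦ 0  <
α = 1, β = 2 ↦ 0  <
α = 1, β = 3 ↦ 0  <
α = 2, β = 0 ↦ 0  <
α = 2, β = 1 ↦ 0  <
α = 2, β = 2 ↦ 0  <
α = 2, β = 3 ↦ 0  <
α = 3, β = 0 ↦ 0  <
α = 3, β = 1 ↦ 0  <
α = 3, β = 2 ↦ 0  <
α = 3, β = 3 ↦ 0  <
So 3 of the 16 assignments meet the threshold.

3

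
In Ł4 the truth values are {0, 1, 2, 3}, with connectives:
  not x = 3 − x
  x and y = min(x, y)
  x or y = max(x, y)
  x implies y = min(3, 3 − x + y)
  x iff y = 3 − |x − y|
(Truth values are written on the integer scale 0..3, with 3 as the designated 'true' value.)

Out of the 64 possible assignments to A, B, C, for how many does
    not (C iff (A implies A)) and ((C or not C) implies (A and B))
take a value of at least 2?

13

value 3: 1 assignment (counts)
value 2: 12 assignments (counts)
value 1: 28 assignments
value 0: 23 assignments
So 13 of the 64 assignments meet the threshold.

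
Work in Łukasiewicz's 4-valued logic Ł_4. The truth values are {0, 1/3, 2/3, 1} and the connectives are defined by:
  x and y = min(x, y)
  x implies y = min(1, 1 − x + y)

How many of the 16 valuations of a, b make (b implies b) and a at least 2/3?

8

a = 0, b = 0 ↦ 0  <
a = 0, b = 1/3 ↦ 0  <
a = 0, b = 2/3 ↦ 0  <
a = 0, b = 1 ↦ 0  <
a = 1/3, b = 0 ↦ 1/3  <
a = 1/3, b = 1/3 ↦ 1/3  <
a = 1/3, b = 2/3 ↦ 1/3  <
a = 1/3, b = 1 ↦ 1/3  <
a = 2/3, b = 0 ↦ 2/3  ≥
a = 2/3, b = 1/3 ↦ 2/3  ≥
a = 2/3, b = 2/3 ↦ 2/3  ≥
a = 2/3, b = 1 ↦ 2/3  ≥
a = 1, b = 0 ↦ 1  ≥
a = 1, b = 1/3 ↦ 1  ≥
a = 1, b = 2/3 ↦ 1  ≥
a = 1, b = 1 ↦ 1  ≥
So 8 of the 16 assignments meet the threshold.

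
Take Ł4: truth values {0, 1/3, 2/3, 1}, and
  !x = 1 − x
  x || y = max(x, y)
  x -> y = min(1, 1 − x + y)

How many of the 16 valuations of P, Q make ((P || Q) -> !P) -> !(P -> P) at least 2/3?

P = 0, Q = 0 ↦ 0  <
P = 0, Q = 1/3 ↦ 0  <
P = 0, Q = 2/3 ↦ 0  <
P = 0, Q = 1 ↦ 0  <
P = 1/3, Q = 0 ↦ 0  <
P = 1/3, Q = 1/3 ↦ 0  <
P = 1/3, Q = 2/3 ↦ 0  <
P = 1/3, Q = 1 ↦ 1/3  <
P = 2/3, Q = 0 ↦ 1/3  <
P = 2/3, Q = 1/3 ↦ 1/3  <
P = 2/3, Q = 2/3 ↦ 1/3  <
P = 2/3, Q = 1 ↦ 2/3  ≥
P = 1, Q = 0 ↦ 1  ≥
P = 1, Q = 1/3 ↦ 1  ≥
P = 1, Q = 2/3 ↦ 1  ≥
P = 1, Q = 1 ↦ 1  ≥
So 5 of the 16 assignments meet the threshold.

5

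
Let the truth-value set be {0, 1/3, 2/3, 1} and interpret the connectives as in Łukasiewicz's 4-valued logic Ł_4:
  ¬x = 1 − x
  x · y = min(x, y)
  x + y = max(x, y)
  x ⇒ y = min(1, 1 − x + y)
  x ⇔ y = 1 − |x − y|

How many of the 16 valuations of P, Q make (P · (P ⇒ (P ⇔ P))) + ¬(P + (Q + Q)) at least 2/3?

12

P = 0, Q = 0 ↦ 1  ≥
P = 0, Q = 1/3 ↦ 2/3  ≥
P = 0, Q = 2/3 ↦ 1/3  <
P = 0, Q = 1 ↦ 0  <
P = 1/3, Q = 0 ↦ 2/3  ≥
P = 1/3, Q = 1/3 ↦ 2/3  ≥
P = 1/3, Q = 2/3 ↦ 1/3  <
P = 1/3, Q = 1 ↦ 1/3  <
P = 2/3, Q = 0 ↦ 2/3  ≥
P = 2/3, Q = 1/3 ↦ 2/3  ≥
P = 2/3, Q = 2/3 ↦ 2/3  ≥
P = 2/3, Q = 1 ↦ 2/3  ≥
P = 1, Q = 0 ↦ 1  ≥
P = 1, Q = 1/3 ↦ 1  ≥
P = 1, Q = 2/3 ↦ 1  ≥
P = 1, Q = 1 ↦ 1  ≥
So 12 of the 16 assignments meet the threshold.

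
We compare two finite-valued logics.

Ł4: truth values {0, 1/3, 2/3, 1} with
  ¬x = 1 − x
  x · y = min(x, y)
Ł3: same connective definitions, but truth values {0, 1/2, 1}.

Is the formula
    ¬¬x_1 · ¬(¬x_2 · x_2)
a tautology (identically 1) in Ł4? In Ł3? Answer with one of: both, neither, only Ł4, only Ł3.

neither

In Ł4: at x_1 = 0, x_2 = 0 the value is 0 — not a tautology.
In Ł3: at x_1 = 0, x_2 = 0 the value is 0 — not a tautology.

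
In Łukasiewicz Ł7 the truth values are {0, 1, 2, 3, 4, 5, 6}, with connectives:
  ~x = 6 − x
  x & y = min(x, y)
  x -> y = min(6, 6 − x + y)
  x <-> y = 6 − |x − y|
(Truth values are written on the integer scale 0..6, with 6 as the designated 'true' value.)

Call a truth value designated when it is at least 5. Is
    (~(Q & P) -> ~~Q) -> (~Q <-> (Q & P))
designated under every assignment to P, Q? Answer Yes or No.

Counterexample: take P = 2, Q = 6.
Q & P = 6 & 2 = 2
~(Q & P) = ~2 = 4
~Q = ~6 = 0
~~Q = ~0 = 6
~(Q & P) -> ~~Q = 4 -> 6 = 6
~Q = ~6 = 0
Q & P = 6 & 2 = 2
~Q <-> (Q & P) = 0 <-> 2 = 4
(~(Q & P) -> ~~Q) -> (~Q <-> (Q & P)) = 6 -> 4 = 4
This gives 4, which is below 5.

No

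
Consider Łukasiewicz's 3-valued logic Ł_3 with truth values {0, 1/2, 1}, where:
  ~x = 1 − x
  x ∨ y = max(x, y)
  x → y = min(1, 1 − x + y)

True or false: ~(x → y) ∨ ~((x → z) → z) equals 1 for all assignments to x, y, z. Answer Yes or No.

Counterexample: take x = 0, y = 0, z = 1/2.
x → y = 0 → 0 = 1
~(x → y) = ~1 = 0
x → z = 0 → 1/2 = 1
(x → z) → z = 1 → 1/2 = 1/2
~((x → z) → z) = ~1/2 = 1/2
~(x → y) ∨ ~((x → z) → z) = 0 ∨ 1/2 = 1/2
This gives 1/2 ≠ 1.

No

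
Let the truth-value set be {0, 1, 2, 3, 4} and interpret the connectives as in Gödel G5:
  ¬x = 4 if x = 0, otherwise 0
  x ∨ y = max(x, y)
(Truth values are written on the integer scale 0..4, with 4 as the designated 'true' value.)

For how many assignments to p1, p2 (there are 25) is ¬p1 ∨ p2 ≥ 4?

value 4: 9 assignments (counts)
value 3: 4 assignments
value 2: 4 assignments
value 1: 4 assignments
value 0: 4 assignments
So 9 of the 25 assignments meet the threshold.

9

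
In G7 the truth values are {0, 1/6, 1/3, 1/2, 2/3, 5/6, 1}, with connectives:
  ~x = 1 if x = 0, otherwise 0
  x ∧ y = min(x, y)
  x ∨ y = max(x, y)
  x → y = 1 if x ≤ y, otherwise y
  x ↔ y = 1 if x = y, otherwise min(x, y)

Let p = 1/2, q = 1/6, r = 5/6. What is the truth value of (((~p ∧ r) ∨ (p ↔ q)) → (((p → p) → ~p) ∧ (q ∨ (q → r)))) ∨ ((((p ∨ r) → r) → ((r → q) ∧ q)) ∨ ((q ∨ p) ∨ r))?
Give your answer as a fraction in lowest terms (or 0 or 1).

~p = ~1/2 = 0
~p ∧ r = 0 ∧ 5/6 = 0
p ↔ q = 1/2 ↔ 1/6 = 1/6
(~p ∧ r) ∨ (p ↔ q) = 0 ∨ 1/6 = 1/6
p → p = 1/2 → 1/2 = 1
~p = ~1/2 = 0
(p → p) → ~p = 1 → 0 = 0
q → r = 1/6 → 5/6 = 1
q ∨ (q → r) = 1/6 ∨ 1 = 1
((p → p) → ~p) ∧ (q ∨ (q → r)) = 0 ∧ 1 = 0
((~p ∧ r) ∨ (p ↔ q)) → (((p → p) → ~p) ∧ (q ∨ (q → r))) = 1/6 → 0 = 0
p ∨ r = 1/2 ∨ 5/6 = 5/6
(p ∨ r) → r = 5/6 → 5/6 = 1
r → q = 5/6 → 1/6 = 1/6
(r → q) ∧ q = 1/6 ∧ 1/6 = 1/6
((p ∨ r) → r) → ((r → q) ∧ q) = 1 → 1/6 = 1/6
q ∨ p = 1/6 ∨ 1/2 = 1/2
(q ∨ p) ∨ r = 1/2 ∨ 5/6 = 5/6
(((p ∨ r) → r) → ((r → q) ∧ q)) ∨ ((q ∨ p) ∨ r) = 1/6 ∨ 5/6 = 5/6
(((~p ∧ r) ∨ (p ↔ q)) → (((p → p) → ~p) ∧ (q ∨ (q → r)))) ∨ ((((p ∨ r) → r) → ((r → q) ∧ q)) ∨ ((q ∨ p) ∨ r)) = 0 ∨ 5/6 = 5/6

5/6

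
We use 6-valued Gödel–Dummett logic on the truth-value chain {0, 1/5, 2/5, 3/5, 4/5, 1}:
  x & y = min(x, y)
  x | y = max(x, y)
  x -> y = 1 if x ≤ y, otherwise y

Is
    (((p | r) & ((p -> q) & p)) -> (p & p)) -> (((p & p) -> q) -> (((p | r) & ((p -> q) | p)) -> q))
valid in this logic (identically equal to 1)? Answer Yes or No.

Counterexample: take p = 0, q = 0, r = 1/5.
p | r = 0 | 1/5 = 1/5
p -> q = 0 -> 0 = 1
(p -> q) & p = 1 & 0 = 0
(p | r) & ((p -> q) & p) = 1/5 & 0 = 0
p & p = 0 & 0 = 0
((p | r) & ((p -> q) & p)) -> (p & p) = 0 -> 0 = 1
p & p = 0 & 0 = 0
(p & p) -> q = 0 -> 0 = 1
p | r = 0 | 1/5 = 1/5
p -> q = 0 -> 0 = 1
(p -> q) | p = 1 | 0 = 1
(p | r) & ((p -> q) | p) = 1/5 & 1 = 1/5
((p | r) & ((p -> q) | p)) -> q = 1/5 -> 0 = 0
((p & p) -> q) -> (((p | r) & ((p -> q) | p)) -> q) = 1 -> 0 = 0
(((p | r) & ((p -> q) & p)) -> (p & p)) -> (((p & p) -> q) -> (((p | r) & ((p -> q) | p)) -> q)) = 1 -> 0 = 0
This gives 0 ≠ 1.

No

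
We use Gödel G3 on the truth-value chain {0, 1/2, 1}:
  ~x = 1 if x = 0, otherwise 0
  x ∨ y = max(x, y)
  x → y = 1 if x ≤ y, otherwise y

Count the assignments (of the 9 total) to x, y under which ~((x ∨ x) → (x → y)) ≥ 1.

x = 0, y = 0 ↦ 0  <
x = 0, y = 1/2 ↦ 0  <
x = 0, y = 1 ↦ 0  <
x = 1/2, y = 0 ↦ 1  ≥
x = 1/2, y = 1/2 ↦ 0  <
x = 1/2, y = 1 ↦ 0  <
x = 1, y = 0 ↦ 1  ≥
x = 1, y = 1/2 ↦ 0  <
x = 1, y = 1 ↦ 0  <
So 2 of the 9 assignments meet the threshold.

2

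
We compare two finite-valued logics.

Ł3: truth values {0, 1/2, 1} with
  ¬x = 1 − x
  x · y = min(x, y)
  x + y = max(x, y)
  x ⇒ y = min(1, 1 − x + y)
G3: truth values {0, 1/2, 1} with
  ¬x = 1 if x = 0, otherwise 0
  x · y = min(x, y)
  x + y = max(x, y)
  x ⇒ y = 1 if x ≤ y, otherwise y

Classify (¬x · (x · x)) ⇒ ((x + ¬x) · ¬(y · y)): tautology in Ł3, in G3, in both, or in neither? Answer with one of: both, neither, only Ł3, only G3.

In Ł3: at x = 1/2, y = 1 the value is 1/2 — not a tautology.
In G3: every assignment gives 1 — tautology.

only G3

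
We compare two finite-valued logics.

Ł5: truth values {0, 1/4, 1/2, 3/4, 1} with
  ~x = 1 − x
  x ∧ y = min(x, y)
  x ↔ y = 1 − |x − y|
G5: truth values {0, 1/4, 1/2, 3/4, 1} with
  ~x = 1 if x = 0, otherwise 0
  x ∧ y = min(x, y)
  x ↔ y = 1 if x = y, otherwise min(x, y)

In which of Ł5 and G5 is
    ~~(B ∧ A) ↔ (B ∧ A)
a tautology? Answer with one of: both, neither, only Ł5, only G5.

only Ł5

In Ł5: every assignment gives 1 — tautology.
In G5: at A = 1/4, B = 1/4 the value is 1/4 — not a tautology.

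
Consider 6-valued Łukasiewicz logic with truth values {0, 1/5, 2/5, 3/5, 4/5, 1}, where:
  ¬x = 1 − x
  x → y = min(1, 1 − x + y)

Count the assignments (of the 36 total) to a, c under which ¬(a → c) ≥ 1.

value 1: 1 assignment (counts)
value 4/5: 2 assignments
value 3/5: 3 assignments
value 2/5: 4 assignments
value 1/5: 5 assignments
value 0: 21 assignments
So 1 of the 36 assignments meets the threshold.

1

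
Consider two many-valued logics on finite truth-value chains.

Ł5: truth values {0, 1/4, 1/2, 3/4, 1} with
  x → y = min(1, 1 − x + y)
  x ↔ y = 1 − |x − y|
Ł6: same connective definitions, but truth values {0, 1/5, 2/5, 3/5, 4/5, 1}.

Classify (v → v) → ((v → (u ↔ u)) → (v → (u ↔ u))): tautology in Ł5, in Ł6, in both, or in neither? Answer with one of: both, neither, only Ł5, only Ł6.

In Ł5: every assignment gives 1 — tautology.
In Ł6: every assignment gives 1 — tautology.

both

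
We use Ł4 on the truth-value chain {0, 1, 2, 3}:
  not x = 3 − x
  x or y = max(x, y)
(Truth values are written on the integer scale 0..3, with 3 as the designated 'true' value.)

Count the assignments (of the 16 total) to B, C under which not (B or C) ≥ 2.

4

B = 0, C = 0 ↦ 3  ≥
B = 0, C = 1 ↦ 2  ≥
B = 0, C = 2 ↦ 1  <
B = 0, C = 3 ↦ 0  <
B = 1, C = 0 ↦ 2  ≥
B = 1, C = 1 ↦ 2  ≥
B = 1, C = 2 ↦ 1  <
B = 1, C = 3 ↦ 0  <
B = 2, C = 0 ↦ 1  <
B = 2, C = 1 ↦ 1  <
B = 2, C = 2 ↦ 1  <
B = 2, C = 3 ↦ 0  <
B = 3, C = 0 ↦ 0  <
B = 3, C = 1 ↦ 0  <
B = 3, C = 2 ↦ 0  <
B = 3, C = 3 ↦ 0  <
So 4 of the 16 assignments meet the threshold.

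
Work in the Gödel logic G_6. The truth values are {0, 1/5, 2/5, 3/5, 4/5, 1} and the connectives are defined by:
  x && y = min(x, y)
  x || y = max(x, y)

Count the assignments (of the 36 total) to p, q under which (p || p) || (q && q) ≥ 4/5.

20

value 1: 11 assignments (counts)
value 4/5: 9 assignments (counts)
value 3/5: 7 assignments
value 2/5: 5 assignments
value 1/5: 3 assignments
value 0: 1 assignment
So 20 of the 36 assignments meet the threshold.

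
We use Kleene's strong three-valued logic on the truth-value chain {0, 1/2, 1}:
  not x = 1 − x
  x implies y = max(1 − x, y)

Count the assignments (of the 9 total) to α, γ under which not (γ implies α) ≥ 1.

1

α = 0, γ = 0 ↦ 0  <
α = 0, γ = 1/2 ↦ 1/2  <
α = 0, γ = 1 ↦ 1  ≥
α = 1/2, γ = 0 ↦ 0  <
α = 1/2, γ = 1/2 ↦ 1/2  <
α = 1/2, γ = 1 ↦ 1/2  <
α = 1, γ = 0 ↦ 0  <
α = 1, γ = 1/2 ↦ 0  <
α = 1, γ = 1 ↦ 0  <
So 1 of the 9 assignments meets the threshold.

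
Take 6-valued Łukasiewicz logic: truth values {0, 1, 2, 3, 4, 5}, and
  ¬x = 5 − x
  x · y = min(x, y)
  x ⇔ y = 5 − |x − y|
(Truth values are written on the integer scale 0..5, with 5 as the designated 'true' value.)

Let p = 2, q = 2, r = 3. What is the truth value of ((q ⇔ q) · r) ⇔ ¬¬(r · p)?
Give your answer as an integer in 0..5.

4

q ⇔ q = 2 ⇔ 2 = 5
(q ⇔ q) · r = 5 · 3 = 3
r · p = 3 · 2 = 2
¬(r · p) = ¬2 = 3
¬¬(r · p) = ¬3 = 2
((q ⇔ q) · r) ⇔ ¬¬(r · p) = 3 ⇔ 2 = 4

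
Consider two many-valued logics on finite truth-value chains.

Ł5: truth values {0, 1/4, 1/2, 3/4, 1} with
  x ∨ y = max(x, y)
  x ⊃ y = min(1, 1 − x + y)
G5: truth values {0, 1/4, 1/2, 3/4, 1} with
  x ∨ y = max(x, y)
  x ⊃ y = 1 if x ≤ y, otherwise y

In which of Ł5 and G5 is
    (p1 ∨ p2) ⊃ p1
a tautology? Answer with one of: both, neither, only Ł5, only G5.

In Ł5: at p1 = 0, p2 = 1/4 the value is 3/4 — not a tautology.
In G5: at p1 = 0, p2 = 1/4 the value is 0 — not a tautology.

neither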